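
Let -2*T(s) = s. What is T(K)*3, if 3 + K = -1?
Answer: 6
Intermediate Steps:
K = -4 (K = -3 - 1 = -4)
T(s) = -s/2
T(K)*3 = -½*(-4)*3 = 2*3 = 6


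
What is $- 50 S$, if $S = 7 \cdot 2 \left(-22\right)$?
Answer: $15400$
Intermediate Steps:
$S = -308$ ($S = 7 \left(-44\right) = -308$)
$- 50 S = \left(-50\right) \left(-308\right) = 15400$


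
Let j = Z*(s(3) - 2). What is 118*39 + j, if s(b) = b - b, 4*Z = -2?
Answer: 4603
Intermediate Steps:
Z = -1/2 (Z = (1/4)*(-2) = -1/2 ≈ -0.50000)
s(b) = 0
j = 1 (j = -(0 - 2)/2 = -1/2*(-2) = 1)
118*39 + j = 118*39 + 1 = 4602 + 1 = 4603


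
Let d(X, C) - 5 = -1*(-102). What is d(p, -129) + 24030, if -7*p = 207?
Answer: 24137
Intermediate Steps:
p = -207/7 (p = -⅐*207 = -207/7 ≈ -29.571)
d(X, C) = 107 (d(X, C) = 5 - 1*(-102) = 5 + 102 = 107)
d(p, -129) + 24030 = 107 + 24030 = 24137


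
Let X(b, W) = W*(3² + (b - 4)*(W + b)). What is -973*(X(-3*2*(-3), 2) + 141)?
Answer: -699587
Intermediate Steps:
X(b, W) = W*(9 + (-4 + b)*(W + b))
-973*(X(-3*2*(-3), 2) + 141) = -973*(2*(9 + (-3*2*(-3))² - 4*2 - 4*(-3*2)*(-3) + 2*(-3*2*(-3))) + 141) = -973*(2*(9 + (-6*(-3))² - 8 - (-24)*(-3) + 2*(-6*(-3))) + 141) = -973*(2*(9 + 18² - 8 - 4*18 + 2*18) + 141) = -973*(2*(9 + 324 - 8 - 72 + 36) + 141) = -973*(2*289 + 141) = -973*(578 + 141) = -973*719 = -699587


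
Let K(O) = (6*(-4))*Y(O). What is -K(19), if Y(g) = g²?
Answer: 8664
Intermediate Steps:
K(O) = -24*O² (K(O) = (6*(-4))*O² = -24*O²)
-K(19) = -(-24)*19² = -(-24)*361 = -1*(-8664) = 8664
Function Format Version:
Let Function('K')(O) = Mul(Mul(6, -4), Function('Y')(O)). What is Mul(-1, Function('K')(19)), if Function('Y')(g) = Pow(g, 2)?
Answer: 8664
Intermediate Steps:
Function('K')(O) = Mul(-24, Pow(O, 2)) (Function('K')(O) = Mul(Mul(6, -4), Pow(O, 2)) = Mul(-24, Pow(O, 2)))
Mul(-1, Function('K')(19)) = Mul(-1, Mul(-24, Pow(19, 2))) = Mul(-1, Mul(-24, 361)) = Mul(-1, -8664) = 8664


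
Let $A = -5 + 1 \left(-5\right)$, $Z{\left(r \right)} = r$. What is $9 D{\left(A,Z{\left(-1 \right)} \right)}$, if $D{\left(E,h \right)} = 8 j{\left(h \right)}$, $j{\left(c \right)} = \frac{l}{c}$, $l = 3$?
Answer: $-216$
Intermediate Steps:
$j{\left(c \right)} = \frac{3}{c}$
$A = -10$ ($A = -5 - 5 = -10$)
$D{\left(E,h \right)} = \frac{24}{h}$ ($D{\left(E,h \right)} = 8 \frac{3}{h} = \frac{24}{h}$)
$9 D{\left(A,Z{\left(-1 \right)} \right)} = 9 \frac{24}{-1} = 9 \cdot 24 \left(-1\right) = 9 \left(-24\right) = -216$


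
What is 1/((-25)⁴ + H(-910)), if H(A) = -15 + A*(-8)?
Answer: 1/397890 ≈ 2.5133e-6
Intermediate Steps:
H(A) = -15 - 8*A
1/((-25)⁴ + H(-910)) = 1/((-25)⁴ + (-15 - 8*(-910))) = 1/(390625 + (-15 + 7280)) = 1/(390625 + 7265) = 1/397890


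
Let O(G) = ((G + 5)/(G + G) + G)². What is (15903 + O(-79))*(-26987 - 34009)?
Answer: -8401603618044/6241 ≈ -1.3462e+9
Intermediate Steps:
O(G) = (G + (5 + G)/(2*G))² (O(G) = ((5 + G)/((2*G)) + G)² = ((5 + G)*(1/(2*G)) + G)² = ((5 + G)/(2*G) + G)² = (G + (5 + G)/(2*G))²)
(15903 + O(-79))*(-26987 - 34009) = (15903 + (¼)*(5 - 79 + 2*(-79)²)²/(-79)²)*(-26987 - 34009) = (15903 + (¼)*(1/6241)*(5 - 79 + 2*6241)²)*(-60996) = (15903 + (¼)*(1/6241)*(5 - 79 + 12482)²)*(-60996) = (15903 + (¼)*(1/6241)*12408²)*(-60996) = (15903 + (¼)*(1/6241)*153958464)*(-60996) = (15903 + 38489616/6241)*(-60996) = (137740239/6241)*(-60996) = -8401603618044/6241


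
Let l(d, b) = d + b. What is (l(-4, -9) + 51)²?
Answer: 1444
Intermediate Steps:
l(d, b) = b + d
(l(-4, -9) + 51)² = ((-9 - 4) + 51)² = (-13 + 51)² = 38² = 1444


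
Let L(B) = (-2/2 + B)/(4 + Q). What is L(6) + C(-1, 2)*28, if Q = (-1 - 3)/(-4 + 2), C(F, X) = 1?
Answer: 173/6 ≈ 28.833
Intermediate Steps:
Q = 2 (Q = -4/(-2) = -4*(-½) = 2)
L(B) = -⅙ + B/6 (L(B) = (-2/2 + B)/(4 + 2) = (-2*½ + B)/6 = (-1 + B)*(⅙) = -⅙ + B/6)
L(6) + C(-1, 2)*28 = (-⅙ + (⅙)*6) + 1*28 = (-⅙ + 1) + 28 = ⅚ + 28 = 173/6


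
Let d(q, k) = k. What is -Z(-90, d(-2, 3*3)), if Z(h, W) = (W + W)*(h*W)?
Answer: 14580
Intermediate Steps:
Z(h, W) = 2*h*W² (Z(h, W) = (2*W)*(W*h) = 2*h*W²)
-Z(-90, d(-2, 3*3)) = -2*(-90)*(3*3)² = -2*(-90)*9² = -2*(-90)*81 = -1*(-14580) = 14580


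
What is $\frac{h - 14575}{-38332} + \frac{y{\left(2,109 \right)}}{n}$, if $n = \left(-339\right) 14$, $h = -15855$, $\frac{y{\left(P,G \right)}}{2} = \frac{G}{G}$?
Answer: $\frac{5155147}{6497274} \approx 0.79343$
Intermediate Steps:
$y{\left(P,G \right)} = 2$ ($y{\left(P,G \right)} = 2 \frac{G}{G} = 2 \cdot 1 = 2$)
$n = -4746$
$\frac{h - 14575}{-38332} + \frac{y{\left(2,109 \right)}}{n} = \frac{-15855 - 14575}{-38332} + \frac{2}{-4746} = \left(-30430\right) \left(- \frac{1}{38332}\right) + 2 \left(- \frac{1}{4746}\right) = \frac{15215}{19166} - \frac{1}{2373} = \frac{5155147}{6497274}$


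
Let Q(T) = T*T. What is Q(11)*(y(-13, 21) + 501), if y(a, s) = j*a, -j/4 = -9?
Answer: 3993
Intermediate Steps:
j = 36 (j = -4*(-9) = 36)
Q(T) = T²
y(a, s) = 36*a
Q(11)*(y(-13, 21) + 501) = 11²*(36*(-13) + 501) = 121*(-468 + 501) = 121*33 = 3993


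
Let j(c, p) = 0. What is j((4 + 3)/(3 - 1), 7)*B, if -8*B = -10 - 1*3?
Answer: 0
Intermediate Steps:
B = 13/8 (B = -(-10 - 1*3)/8 = -(-10 - 3)/8 = -⅛*(-13) = 13/8 ≈ 1.6250)
j((4 + 3)/(3 - 1), 7)*B = 0*(13/8) = 0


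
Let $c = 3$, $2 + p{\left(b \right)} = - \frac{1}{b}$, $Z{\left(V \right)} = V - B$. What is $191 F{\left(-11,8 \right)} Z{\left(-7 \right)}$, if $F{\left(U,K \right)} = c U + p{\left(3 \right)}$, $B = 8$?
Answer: $101230$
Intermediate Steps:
$Z{\left(V \right)} = -8 + V$ ($Z{\left(V \right)} = V - 8 = -8 + V$)
$p{\left(b \right)} = -2 - \frac{1}{b}$
$F{\left(U,K \right)} = - \frac{7}{3} + 3 U$ ($F{\left(U,K \right)} = 3 U - \frac{7}{3} = - \frac{7}{3} + 3 U$)
$191 F{\left(-11,8 \right)} Z{\left(-7 \right)} = 191 \left(- \frac{7}{3} + 3 \left(-11\right)\right) \left(-8 - 7\right) = 191 \left(- \frac{7}{3} - 33\right) \left(-15\right) = 191 \left(- \frac{106}{3}\right) \left(-15\right) = \left(- \frac{20246}{3}\right) \left(-15\right) = 101230$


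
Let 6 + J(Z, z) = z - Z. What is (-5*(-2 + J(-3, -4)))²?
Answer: 2025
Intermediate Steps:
J(Z, z) = -6 + z - Z (J(Z, z) = -6 + (z - Z) = -6 + z - Z)
(-5*(-2 + J(-3, -4)))² = (-5*(-2 + (-6 - 4 - 1*(-3))))² = (-5*(-2 + (-6 - 4 + 3)))² = (-5*(-2 - 7))² = (-5*(-9))² = 45² = 2025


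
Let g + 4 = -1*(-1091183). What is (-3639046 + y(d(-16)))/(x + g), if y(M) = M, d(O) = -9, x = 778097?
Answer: -3639055/1869276 ≈ -1.9468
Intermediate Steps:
g = 1091179 (g = -4 - 1*(-1091183) = -4 + 1091183 = 1091179)
(-3639046 + y(d(-16)))/(x + g) = (-3639046 - 9)/(778097 + 1091179) = -3639055/1869276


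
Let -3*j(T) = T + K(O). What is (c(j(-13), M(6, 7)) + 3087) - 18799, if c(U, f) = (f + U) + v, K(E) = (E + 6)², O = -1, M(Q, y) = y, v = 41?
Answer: -15668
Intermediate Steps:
K(E) = (6 + E)²
j(T) = -25/3 - T/3 (j(T) = -(T + (6 - 1)²)/3 = -(T + 5²)/3 = -(T + 25)/3 = -(25 + T)/3 = -25/3 - T/3)
c(U, f) = 41 + U + f (c(U, f) = (f + U) + 41 = (U + f) + 41 = 41 + U + f)
(c(j(-13), M(6, 7)) + 3087) - 18799 = ((41 + (-25/3 - ⅓*(-13)) + 7) + 3087) - 18799 = ((41 + (-25/3 + 13/3) + 7) + 3087) - 18799 = ((41 - 4 + 7) + 3087) - 18799 = (44 + 3087) - 18799 = 3131 - 18799 = -15668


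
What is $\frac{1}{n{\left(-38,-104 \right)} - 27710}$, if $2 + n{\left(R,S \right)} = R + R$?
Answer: $- \frac{1}{27788} \approx -3.5987 \cdot 10^{-5}$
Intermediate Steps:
$n{\left(R,S \right)} = -2 + 2 R$ ($n{\left(R,S \right)} = -2 + \left(R + R\right) = -2 + 2 R$)
$\frac{1}{n{\left(-38,-104 \right)} - 27710} = \frac{1}{\left(-2 + 2 \left(-38\right)\right) - 27710} = \frac{1}{\left(-2 - 76\right) - 27710} = \frac{1}{-78 - 27710} = \frac{1}{-27788} = - \frac{1}{27788}$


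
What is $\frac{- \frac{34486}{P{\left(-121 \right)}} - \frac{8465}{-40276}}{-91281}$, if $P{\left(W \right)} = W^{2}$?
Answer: $\frac{1265022071}{53826663693396} \approx 2.3502 \cdot 10^{-5}$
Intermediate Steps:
$\frac{- \frac{34486}{P{\left(-121 \right)}} - \frac{8465}{-40276}}{-91281} = \frac{- \frac{34486}{\left(-121\right)^{2}} - \frac{8465}{-40276}}{-91281} = \left(- \frac{34486}{14641} - - \frac{8465}{40276}\right) \left(- \frac{1}{91281}\right) = \left(\left(-34486\right) \frac{1}{14641} + \frac{8465}{40276}\right) \left(- \frac{1}{91281}\right) = \left(- \frac{34486}{14641} + \frac{8465}{40276}\right) \left(- \frac{1}{91281}\right) = \left(- \frac{1265022071}{589680916}\right) \left(- \frac{1}{91281}\right) = \frac{1265022071}{53826663693396}$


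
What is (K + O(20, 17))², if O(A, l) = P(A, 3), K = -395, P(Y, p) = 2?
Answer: 154449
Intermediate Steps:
O(A, l) = 2
(K + O(20, 17))² = (-395 + 2)² = (-393)² = 154449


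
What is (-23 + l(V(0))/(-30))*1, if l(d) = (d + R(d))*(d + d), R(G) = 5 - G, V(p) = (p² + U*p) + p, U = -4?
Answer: -23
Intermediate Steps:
V(p) = p² - 3*p (V(p) = (p² - 4*p) + p = p² - 3*p)
l(d) = 10*d (l(d) = (d + (5 - d))*(d + d) = 5*(2*d) = 10*d)
(-23 + l(V(0))/(-30))*1 = (-23 + (10*(0*(-3 + 0)))/(-30))*1 = (-23 + (10*(0*(-3)))*(-1/30))*1 = (-23 + (10*0)*(-1/30))*1 = (-23 + 0*(-1/30))*1 = (-23 + 0)*1 = -23*1 = -23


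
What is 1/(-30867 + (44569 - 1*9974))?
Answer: 1/3728 ≈ 0.00026824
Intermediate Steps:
1/(-30867 + (44569 - 1*9974)) = 1/(-30867 + (44569 - 9974)) = 1/(-30867 + 34595) = 1/3728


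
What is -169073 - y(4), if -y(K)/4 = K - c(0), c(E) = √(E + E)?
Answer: -169057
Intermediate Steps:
c(E) = √2*√E (c(E) = √(2*E) = √2*√E)
y(K) = -4*K (y(K) = -4*(K - √2*√0) = -4*(K - √2*0) = -4*(K - 1*0) = -4*(K + 0) = -4*K)
-169073 - y(4) = -169073 - (-4)*4 = -169073 - 1*(-16) = -169073 + 16 = -169057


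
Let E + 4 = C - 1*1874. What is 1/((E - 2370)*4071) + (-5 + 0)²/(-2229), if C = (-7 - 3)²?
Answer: -140721643/12546675444 ≈ -0.011216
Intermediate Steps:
C = 100 (C = (-10)² = 100)
E = -1778 (E = -4 + (100 - 1*1874) = -4 + (100 - 1874) = -4 - 1774 = -1778)
1/((E - 2370)*4071) + (-5 + 0)²/(-2229) = 1/(-1778 - 2370*4071) + (-5 + 0)²/(-2229) = (1/4071)/(-4148) + (-5)²*(-1/2229) = -1/4148*1/4071 + 25*(-1/2229) = -1/16886508 - 25/2229 = -140721643/12546675444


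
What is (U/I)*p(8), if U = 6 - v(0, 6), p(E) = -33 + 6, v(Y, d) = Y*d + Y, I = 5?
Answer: -162/5 ≈ -32.400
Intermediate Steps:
v(Y, d) = Y + Y*d
p(E) = -27
U = 6 (U = 6 - 0*(1 + 6) = 6 - 0*7 = 6 - 1*0 = 6 + 0 = 6)
(U/I)*p(8) = (6/5)*(-27) = -162/5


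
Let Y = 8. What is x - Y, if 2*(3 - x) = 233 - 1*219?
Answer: -12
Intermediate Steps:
x = -4 (x = 3 - (233 - 1*219)/2 = 3 - (233 - 219)/2 = 3 - 1/2*14 = 3 - 7 = -4)
x - Y = -4 - 1*8 = -4 - 8 = -12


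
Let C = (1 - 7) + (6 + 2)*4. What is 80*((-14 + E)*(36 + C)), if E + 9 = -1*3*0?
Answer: -114080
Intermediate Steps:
C = 26 (C = -6 + 8*4 = -6 + 32 = 26)
E = -9 (E = -9 - 1*3*0 = -9 - 3*0 = -9 + 0 = -9)
80*((-14 + E)*(36 + C)) = 80*((-14 - 9)*(36 + 26)) = 80*(-23*62) = 80*(-1426) = -114080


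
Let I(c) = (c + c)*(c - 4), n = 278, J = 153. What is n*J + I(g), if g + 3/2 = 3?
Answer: 85053/2 ≈ 42527.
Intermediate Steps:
g = 3/2 (g = -3/2 + 3 = 3/2 ≈ 1.5000)
I(c) = 2*c*(-4 + c) (I(c) = (2*c)*(-4 + c) = 2*c*(-4 + c))
n*J + I(g) = 278*153 + 2*(3/2)*(-4 + 3/2) = 42534 + 2*(3/2)*(-5/2) = 42534 - 15/2 = 85053/2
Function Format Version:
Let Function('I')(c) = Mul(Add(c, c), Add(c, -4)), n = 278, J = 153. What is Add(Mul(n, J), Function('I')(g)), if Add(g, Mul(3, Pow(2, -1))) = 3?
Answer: Rational(85053, 2) ≈ 42527.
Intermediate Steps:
g = Rational(3, 2) (g = Add(Rational(-3, 2), 3) = Rational(3, 2) ≈ 1.5000)
Function('I')(c) = Mul(2, c, Add(-4, c)) (Function('I')(c) = Mul(Mul(2, c), Add(-4, c)) = Mul(2, c, Add(-4, c)))
Add(Mul(n, J), Function('I')(g)) = Add(Mul(278, 153), Mul(2, Rational(3, 2), Add(-4, Rational(3, 2)))) = Add(42534, Mul(2, Rational(3, 2), Rational(-5, 2))) = Add(42534, Rational(-15, 2)) = Rational(85053, 2)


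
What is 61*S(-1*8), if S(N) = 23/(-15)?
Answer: -1403/15 ≈ -93.533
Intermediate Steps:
S(N) = -23/15 (S(N) = 23*(-1/15) = -23/15)
61*S(-1*8) = 61*(-23/15) = -1403/15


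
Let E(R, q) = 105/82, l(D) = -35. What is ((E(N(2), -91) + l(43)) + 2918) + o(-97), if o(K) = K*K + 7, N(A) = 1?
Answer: 1008623/82 ≈ 12300.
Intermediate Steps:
o(K) = 7 + K² (o(K) = K² + 7 = 7 + K²)
E(R, q) = 105/82 (E(R, q) = 105*(1/82) = 105/82)
((E(N(2), -91) + l(43)) + 2918) + o(-97) = ((105/82 - 35) + 2918) + (7 + (-97)²) = (-2765/82 + 2918) + (7 + 9409) = 236511/82 + 9416 = 1008623/82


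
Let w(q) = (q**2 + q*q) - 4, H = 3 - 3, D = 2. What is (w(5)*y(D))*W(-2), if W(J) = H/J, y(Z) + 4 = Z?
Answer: 0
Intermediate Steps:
y(Z) = -4 + Z
H = 0
w(q) = -4 + 2*q**2 (w(q) = (q**2 + q**2) - 4 = 2*q**2 - 4 = -4 + 2*q**2)
W(J) = 0 (W(J) = 0/J = 0)
(w(5)*y(D))*W(-2) = ((-4 + 2*5**2)*(-4 + 2))*0 = ((-4 + 2*25)*(-2))*0 = ((-4 + 50)*(-2))*0 = (46*(-2))*0 = -92*0 = 0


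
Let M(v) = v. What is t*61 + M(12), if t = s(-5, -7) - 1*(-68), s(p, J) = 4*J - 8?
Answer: 1964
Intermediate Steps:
s(p, J) = -8 + 4*J
t = 32 (t = (-8 + 4*(-7)) - 1*(-68) = (-8 - 28) + 68 = -36 + 68 = 32)
t*61 + M(12) = 32*61 + 12 = 1952 + 12 = 1964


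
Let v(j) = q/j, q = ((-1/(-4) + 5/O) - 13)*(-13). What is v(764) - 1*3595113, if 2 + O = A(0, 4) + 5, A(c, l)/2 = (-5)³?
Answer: -208746628615/58064 ≈ -3.5951e+6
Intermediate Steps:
A(c, l) = -250 (A(c, l) = 2*(-5)³ = 2*(-125) = -250)
O = -247 (O = -2 + (-250 + 5) = -2 - 245 = -247)
q = 12617/76 (q = ((-1/(-4) + 5/(-247)) - 13)*(-13) = ((-1*(-¼) + 5*(-1/247)) - 13)*(-13) = ((¼ - 5/247) - 13)*(-13) = (227/988 - 13)*(-13) = -12617/988*(-13) = 12617/76 ≈ 166.01)
v(j) = 12617/(76*j)
v(764) - 1*3595113 = (12617/76)/764 - 1*3595113 = (12617/76)*(1/764) - 3595113 = 12617/58064 - 3595113 = -208746628615/58064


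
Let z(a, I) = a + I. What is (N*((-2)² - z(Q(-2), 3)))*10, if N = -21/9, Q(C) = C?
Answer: -70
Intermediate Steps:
z(a, I) = I + a
N = -7/3 (N = -21*⅑ = -7/3 ≈ -2.3333)
(N*((-2)² - z(Q(-2), 3)))*10 = -7*((-2)² - (3 - 2))/3*10 = -7*(4 - 1*1)/3*10 = -7*(4 - 1)/3*10 = -7/3*3*10 = -7*10 = -70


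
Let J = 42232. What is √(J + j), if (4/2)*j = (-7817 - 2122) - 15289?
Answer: √29618 ≈ 172.10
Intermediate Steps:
j = -12614 (j = ((-7817 - 2122) - 15289)/2 = (-9939 - 15289)/2 = (½)*(-25228) = -12614)
√(J + j) = √(42232 - 12614) = √29618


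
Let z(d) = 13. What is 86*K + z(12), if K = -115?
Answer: -9877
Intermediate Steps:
86*K + z(12) = 86*(-115) + 13 = -9890 + 13 = -9877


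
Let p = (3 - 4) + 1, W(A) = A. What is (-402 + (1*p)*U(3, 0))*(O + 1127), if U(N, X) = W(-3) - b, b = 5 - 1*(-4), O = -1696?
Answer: 228738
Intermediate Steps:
b = 9 (b = 5 + 4 = 9)
p = 0 (p = -1 + 1 = 0)
U(N, X) = -12 (U(N, X) = -3 - 1*9 = -3 - 9 = -12)
(-402 + (1*p)*U(3, 0))*(O + 1127) = (-402 + (1*0)*(-12))*(-1696 + 1127) = (-402 + 0*(-12))*(-569) = (-402 + 0)*(-569) = -402*(-569) = 228738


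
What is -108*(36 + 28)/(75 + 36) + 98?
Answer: 1322/37 ≈ 35.730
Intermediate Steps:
-108*(36 + 28)/(75 + 36) + 98 = -6912/111 + 98 = -108*64/111 + 98 = -2304/37 + 98 = 1322/37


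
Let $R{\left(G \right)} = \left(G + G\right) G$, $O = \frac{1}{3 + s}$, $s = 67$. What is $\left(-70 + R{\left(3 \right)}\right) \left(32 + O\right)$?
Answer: $- \frac{58266}{35} \approx -1664.7$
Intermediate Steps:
$O = \frac{1}{70}$ ($O = \frac{1}{3 + 67} = \frac{1}{70} \approx 0.014286$)
$R{\left(G \right)} = 2 G^{2}$ ($R{\left(G \right)} = 2 G G = 2 G^{2}$)
$\left(-70 + R{\left(3 \right)}\right) \left(32 + O\right) = \left(-70 + 2 \cdot 3^{2}\right) \left(32 + \frac{1}{70}\right) = \left(-70 + 2 \cdot 9\right) \frac{2241}{70} = \left(-70 + 18\right) \frac{2241}{70} = \left(-52\right) \frac{2241}{70} = - \frac{58266}{35}$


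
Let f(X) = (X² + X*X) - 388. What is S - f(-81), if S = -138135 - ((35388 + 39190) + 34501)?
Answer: -259948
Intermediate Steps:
f(X) = -388 + 2*X² (f(X) = (X² + X²) - 388 = 2*X² - 388 = -388 + 2*X²)
S = -247214 (S = -138135 - (74578 + 34501) = -138135 - 1*109079 = -138135 - 109079 = -247214)
S - f(-81) = -247214 - (-388 + 2*(-81)²) = -247214 - (-388 + 2*6561) = -247214 - (-388 + 13122) = -247214 - 1*12734 = -247214 - 12734 = -259948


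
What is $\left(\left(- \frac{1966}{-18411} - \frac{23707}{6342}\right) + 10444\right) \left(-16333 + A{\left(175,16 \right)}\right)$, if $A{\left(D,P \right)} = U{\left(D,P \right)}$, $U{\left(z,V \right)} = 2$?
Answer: $- \frac{2092737387801}{12274} \approx -1.705 \cdot 10^{8}$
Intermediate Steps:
$A{\left(D,P \right)} = 2$
$\left(\left(- \frac{1966}{-18411} - \frac{23707}{6342}\right) + 10444\right) \left(-16333 + A{\left(175,16 \right)}\right) = \left(\left(- \frac{1966}{-18411} - \frac{23707}{6342}\right) + 10444\right) \left(-16333 + 2\right) = \left(\left(\left(-1966\right) \left(- \frac{1}{18411}\right) - \frac{157}{42}\right) + 10444\right) \left(-16331\right) = \left(\left(\frac{1966}{18411} - \frac{157}{42}\right) + 10444\right) \left(-16331\right) = \left(- \frac{311995}{85918} + 10444\right) \left(-16331\right) = \frac{897015597}{85918} \left(-16331\right) = - \frac{2092737387801}{12274}$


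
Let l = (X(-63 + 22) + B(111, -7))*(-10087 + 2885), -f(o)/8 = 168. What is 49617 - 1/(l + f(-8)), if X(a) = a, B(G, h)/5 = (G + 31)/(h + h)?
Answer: 228946532285/4614276 ≈ 49617.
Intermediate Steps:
B(G, h) = 5*(31 + G)/(2*h) (B(G, h) = 5*((G + 31)/(h + h)) = 5*((31 + G)/((2*h))) = 5*((31 + G)*(1/(2*h))) = 5*((31 + G)/(2*h)) = 5*(31 + G)/(2*h))
f(o) = -1344 (f(o) = -8*168 = -1344)
l = 4623684/7 (l = ((-63 + 22) + (5/2)*(31 + 111)/(-7))*(-10087 + 2885) = (-41 + (5/2)*(-⅐)*142)*(-7202) = (-41 - 355/7)*(-7202) = -642/7*(-7202) = 4623684/7 ≈ 6.6053e+5)
49617 - 1/(l + f(-8)) = 49617 - 1/(4623684/7 - 1344) = 49617 - 1/4614276/7 = 49617 - 1*7/4614276 = 49617 - 7/4614276 = 228946532285/4614276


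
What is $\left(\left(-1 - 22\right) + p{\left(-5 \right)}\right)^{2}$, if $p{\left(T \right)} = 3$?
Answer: $400$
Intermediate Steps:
$\left(\left(-1 - 22\right) + p{\left(-5 \right)}\right)^{2} = \left(\left(-1 - 22\right) + 3\right)^{2} = \left(-23 + 3\right)^{2} = \left(-20\right)^{2} = 400$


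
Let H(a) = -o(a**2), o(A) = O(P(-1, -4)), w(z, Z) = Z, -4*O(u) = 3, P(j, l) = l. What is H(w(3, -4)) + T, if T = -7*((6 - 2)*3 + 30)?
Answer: -1173/4 ≈ -293.25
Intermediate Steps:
O(u) = -3/4 (O(u) = -1/4*3 = -3/4)
o(A) = -3/4
H(a) = 3/4 (H(a) = -1*(-3/4) = 3/4)
T = -294 (T = -7*(4*3 + 30) = -7*(12 + 30) = -7*42 = -294)
H(w(3, -4)) + T = 3/4 - 294 = -1173/4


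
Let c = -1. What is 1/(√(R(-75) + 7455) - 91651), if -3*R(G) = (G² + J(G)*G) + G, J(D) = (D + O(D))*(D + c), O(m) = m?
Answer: -13093/1199945028 - 19*√805/8399615196 ≈ -1.0976e-5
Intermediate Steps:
J(D) = 2*D*(-1 + D) (J(D) = (D + D)*(D - 1) = (2*D)*(-1 + D) = 2*D*(-1 + D))
R(G) = -G/3 - G²/3 - 2*G²*(-1 + G)/3 (R(G) = -((G² + (2*G*(-1 + G))*G) + G)/3 = -((G² + 2*G²*(-1 + G)) + G)/3 = -(G + G² + 2*G²*(-1 + G))/3 = -G/3 - G²/3 - 2*G²*(-1 + G)/3)
1/(√(R(-75) + 7455) - 91651) = 1/(√((⅓)*(-75)*(-1 - 75 - 2*(-75)²) + 7455) - 91651) = 1/(√((⅓)*(-75)*(-1 - 75 - 2*5625) + 7455) - 91651) = 1/(√((⅓)*(-75)*(-1 - 75 - 11250) + 7455) - 91651) = 1/(√((⅓)*(-75)*(-11326) + 7455) - 91651) = 1/(√(283150 + 7455) - 91651) = 1/(√290605 - 91651) = 1/(19*√805 - 91651) = 1/(-91651 + 19*√805)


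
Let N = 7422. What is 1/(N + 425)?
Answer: 1/7847 ≈ 0.00012744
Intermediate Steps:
1/(N + 425) = 1/(7422 + 425) = 1/7847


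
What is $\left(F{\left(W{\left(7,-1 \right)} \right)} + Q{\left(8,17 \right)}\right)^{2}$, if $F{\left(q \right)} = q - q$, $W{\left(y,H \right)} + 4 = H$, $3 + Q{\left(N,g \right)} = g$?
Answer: $196$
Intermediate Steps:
$Q{\left(N,g \right)} = -3 + g$
$W{\left(y,H \right)} = -4 + H$
$F{\left(q \right)} = 0$
$\left(F{\left(W{\left(7,-1 \right)} \right)} + Q{\left(8,17 \right)}\right)^{2} = \left(0 + \left(-3 + 17\right)\right)^{2} = \left(0 + 14\right)^{2} = 14^{2} = 196$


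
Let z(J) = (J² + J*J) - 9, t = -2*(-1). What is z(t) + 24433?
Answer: 24432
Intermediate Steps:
t = 2
z(J) = -9 + 2*J² (z(J) = (J² + J²) - 9 = 2*J² - 9 = -9 + 2*J²)
z(t) + 24433 = (-9 + 2*2²) + 24433 = (-9 + 2*4) + 24433 = (-9 + 8) + 24433 = -1 + 24433 = 24432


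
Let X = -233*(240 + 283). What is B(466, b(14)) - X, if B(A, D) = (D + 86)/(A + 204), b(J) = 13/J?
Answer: 1143038637/9380 ≈ 1.2186e+5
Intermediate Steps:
X = -121859 (X = -233*523 = -121859)
B(A, D) = (86 + D)/(204 + A)
B(466, b(14)) - X = (86 + 13/14)/(204 + 466) - 1*(-121859) = (86 + 13*(1/14))/670 + 121859 = (86 + 13/14)/670 + 121859 = (1/670)*(1217/14) + 121859 = 1217/9380 + 121859 = 1143038637/9380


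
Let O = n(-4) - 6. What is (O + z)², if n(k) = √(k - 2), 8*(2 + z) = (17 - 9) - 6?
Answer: 865/16 - 31*I*√6/2 ≈ 54.063 - 37.967*I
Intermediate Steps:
z = -7/4 (z = -2 + ((17 - 9) - 6)/8 = -2 + (8 - 6)/8 = -2 + (⅛)*2 = -2 + ¼ = -7/4 ≈ -1.7500)
n(k) = √(-2 + k)
O = -6 + I*√6 (O = √(-2 - 4) - 6 = √(-6) - 6 = I*√6 - 6 = -6 + I*√6 ≈ -6.0 + 2.4495*I)
(O + z)² = ((-6 + I*√6) - 7/4)² = (-31/4 + I*√6)²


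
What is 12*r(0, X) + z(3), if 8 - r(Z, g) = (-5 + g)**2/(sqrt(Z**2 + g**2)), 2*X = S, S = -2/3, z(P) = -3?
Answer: -931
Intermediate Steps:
S = -2/3 (S = -2*1/3 = -2/3 ≈ -0.66667)
X = -1/3 (X = (1/2)*(-2/3) = -1/3 ≈ -0.33333)
r(Z, g) = 8 - (-5 + g)**2/sqrt(Z**2 + g**2) (r(Z, g) = 8 - (-5 + g)**2/(sqrt(Z**2 + g**2)) = 8 - (-5 + g)**2/sqrt(Z**2 + g**2))
12*r(0, X) + z(3) = 12*(8 - (-5 - 1/3)**2/sqrt(0**2 + (-1/3)**2)) - 3 = 12*(8 - (-16/3)**2/sqrt(0 + 1/9)) - 3 = 12*(8 - 1*256/9/sqrt(1/9)) - 3 = 12*(8 - 1*256/9*3) - 3 = 12*(8 - 256/3) - 3 = 12*(-232/3) - 3 = -928 - 3 = -931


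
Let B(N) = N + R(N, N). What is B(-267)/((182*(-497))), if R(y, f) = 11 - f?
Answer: -11/90454 ≈ -0.00012161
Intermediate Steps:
B(N) = 11 (B(N) = N + (11 - N) = 11)
B(-267)/((182*(-497))) = 11/((182*(-497))) = 11/(-90454) = 11*(-1/90454) = -11/90454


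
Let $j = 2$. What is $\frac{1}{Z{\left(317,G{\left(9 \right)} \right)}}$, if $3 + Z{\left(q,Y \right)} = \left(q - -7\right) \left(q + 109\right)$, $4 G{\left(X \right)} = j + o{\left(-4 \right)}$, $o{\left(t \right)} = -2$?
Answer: $\frac{1}{138021} \approx 7.2453 \cdot 10^{-6}$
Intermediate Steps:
$G{\left(X \right)} = 0$ ($G{\left(X \right)} = \frac{2 - 2}{4} = \frac{1}{4} \cdot 0 = 0$)
$Z{\left(q,Y \right)} = -3 + \left(7 + q\right) \left(109 + q\right)$ ($Z{\left(q,Y \right)} = -3 + \left(q - -7\right) \left(q + 109\right) = -3 + \left(q + 7\right) \left(109 + q\right) = -3 + \left(7 + q\right) \left(109 + q\right)$)
$\frac{1}{Z{\left(317,G{\left(9 \right)} \right)}} = \frac{1}{760 + 317^{2} + 116 \cdot 317} = \frac{1}{760 + 100489 + 36772} = \frac{1}{138021}$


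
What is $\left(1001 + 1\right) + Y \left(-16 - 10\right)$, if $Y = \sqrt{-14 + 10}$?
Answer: $1002 - 52 i \approx 1002.0 - 52.0 i$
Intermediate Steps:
$Y = 2 i$ ($Y = \sqrt{-4} = 2 i \approx 2.0 i$)
$\left(1001 + 1\right) + Y \left(-16 - 10\right) = \left(1001 + 1\right) + 2 i \left(-16 - 10\right) = 1002 + 2 i \left(-26\right) = 1002 - 52 i$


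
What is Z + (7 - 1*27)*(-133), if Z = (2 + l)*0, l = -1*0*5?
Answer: 2660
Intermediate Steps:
l = 0 (l = 0*5 = 0)
Z = 0 (Z = (2 + 0)*0 = 2*0 = 0)
Z + (7 - 1*27)*(-133) = 0 + (7 - 1*27)*(-133) = 0 + (7 - 27)*(-133) = 0 - 20*(-133) = 0 + 2660 = 2660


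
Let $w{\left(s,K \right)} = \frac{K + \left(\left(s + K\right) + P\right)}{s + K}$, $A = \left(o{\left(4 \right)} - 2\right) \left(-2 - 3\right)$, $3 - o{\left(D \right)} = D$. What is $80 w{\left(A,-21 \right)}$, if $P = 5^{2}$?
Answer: $\frac{80}{3} \approx 26.667$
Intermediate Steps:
$P = 25$
$o{\left(D \right)} = 3 - D$
$A = 15$ ($A = \left(\left(3 - 4\right) - 2\right) \left(-2 - 3\right) = \left(\left(3 - 4\right) - 2\right) \left(-5\right) = \left(-1 - 2\right) \left(-5\right) = \left(-3\right) \left(-5\right) = 15$)
$w{\left(s,K \right)} = \frac{25 + s + 2 K}{K + s}$ ($w{\left(s,K \right)} = \frac{K + \left(\left(s + K\right) + 25\right)}{s + K} = \frac{K + \left(\left(K + s\right) + 25\right)}{K + s} = \frac{K + \left(25 + K + s\right)}{K + s} = \frac{25 + s + 2 K}{K + s}$)
$80 w{\left(A,-21 \right)} = 80 \frac{25 + 15 + 2 \left(-21\right)}{-21 + 15} = 80 \frac{25 + 15 - 42}{-6} = 80 \left(\left(- \frac{1}{6}\right) \left(-2\right)\right) = 80 \cdot \frac{1}{3} = \frac{80}{3}$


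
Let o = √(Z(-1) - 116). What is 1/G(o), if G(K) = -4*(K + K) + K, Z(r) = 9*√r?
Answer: -1/(7*√(-116 + 9*I)) ≈ -0.00051262 + 0.013234*I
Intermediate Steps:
o = √(-116 + 9*I) (o = √(9*√(-1) - 116) = √(9*I - 116) = √(-116 + 9*I) ≈ 0.4175 + 10.778*I)
G(K) = -7*K (G(K) = -8*K + K = -7*K)
1/G(o) = 1/(-7*√(-116 + 9*I)) = -1/(7*√(-116 + 9*I))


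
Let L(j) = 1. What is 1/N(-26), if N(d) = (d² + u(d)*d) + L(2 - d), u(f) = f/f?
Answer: 1/651 ≈ 0.0015361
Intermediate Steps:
u(f) = 1
N(d) = 1 + d + d² (N(d) = (d² + 1*d) + 1 = (d² + d) + 1 = (d + d²) + 1 = 1 + d + d²)
1/N(-26) = 1/(1 - 26 + (-26)²) = 1/(1 - 26 + 676) = 1/651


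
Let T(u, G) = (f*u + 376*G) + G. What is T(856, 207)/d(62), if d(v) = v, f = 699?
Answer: 676383/62 ≈ 10909.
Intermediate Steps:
T(u, G) = 377*G + 699*u (T(u, G) = (699*u + 376*G) + G = (376*G + 699*u) + G = 377*G + 699*u)
T(856, 207)/d(62) = (377*207 + 699*856)/62 = (78039 + 598344)*(1/62) = 676383*(1/62) = 676383/62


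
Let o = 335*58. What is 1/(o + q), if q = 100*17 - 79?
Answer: 1/21051 ≈ 4.7504e-5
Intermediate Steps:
o = 19430
q = 1621 (q = 1700 - 79 = 1621)
1/(o + q) = 1/(19430 + 1621) = 1/21051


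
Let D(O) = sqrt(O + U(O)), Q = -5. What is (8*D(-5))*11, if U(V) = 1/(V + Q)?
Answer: 44*I*sqrt(510)/5 ≈ 198.73*I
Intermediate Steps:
U(V) = 1/(-5 + V) (U(V) = 1/(V - 5) = 1/(-5 + V))
D(O) = sqrt(O + 1/(-5 + O))
(8*D(-5))*11 = (8*sqrt((1 - 5*(-5 - 5))/(-5 - 5)))*11 = (8*sqrt((1 - 5*(-10))/(-10)))*11 = (8*sqrt(-(1 + 50)/10))*11 = (8*sqrt(-1/10*51))*11 = (8*sqrt(-51/10))*11 = (8*(I*sqrt(510)/10))*11 = (4*I*sqrt(510)/5)*11 = 44*I*sqrt(510)/5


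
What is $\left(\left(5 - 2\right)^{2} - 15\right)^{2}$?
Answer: $36$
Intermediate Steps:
$\left(\left(5 - 2\right)^{2} - 15\right)^{2} = \left(3^{2} - 15\right)^{2} = \left(9 - 15\right)^{2} = \left(-6\right)^{2} = 36$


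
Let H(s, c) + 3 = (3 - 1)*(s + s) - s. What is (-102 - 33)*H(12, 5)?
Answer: -4455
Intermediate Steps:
H(s, c) = -3 + 3*s (H(s, c) = -3 + ((3 - 1)*(s + s) - s) = -3 + (2*(2*s) - s) = -3 + (4*s - s) = -3 + 3*s)
(-102 - 33)*H(12, 5) = (-102 - 33)*(-3 + 3*12) = -135*(-3 + 36) = -135*33 = -4455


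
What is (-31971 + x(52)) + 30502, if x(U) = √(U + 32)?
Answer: -1469 + 2*√21 ≈ -1459.8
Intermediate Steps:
x(U) = √(32 + U)
(-31971 + x(52)) + 30502 = (-31971 + √(32 + 52)) + 30502 = (-31971 + √84) + 30502 = (-31971 + 2*√21) + 30502 = -1469 + 2*√21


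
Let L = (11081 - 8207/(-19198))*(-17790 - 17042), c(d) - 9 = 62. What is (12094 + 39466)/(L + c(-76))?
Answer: -17066360/127762097979 ≈ -0.00013358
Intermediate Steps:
c(d) = 71 (c(d) = 9 + 62 = 71)
L = -127762121480/331 (L = (11081 - 8207*(-1/19198))*(-34832) = (11081 + 283/662)*(-34832) = (7335905/662)*(-34832) = -127762121480/331 ≈ -3.8599e+8)
(12094 + 39466)/(L + c(-76)) = (12094 + 39466)/(-127762121480/331 + 71) = 51560/(-127762097979/331) = 51560*(-331/127762097979) = -17066360/127762097979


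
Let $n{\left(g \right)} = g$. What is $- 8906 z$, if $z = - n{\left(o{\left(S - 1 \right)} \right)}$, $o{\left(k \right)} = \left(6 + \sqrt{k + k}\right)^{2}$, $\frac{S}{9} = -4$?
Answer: $-338428 + 106872 i \sqrt{74} \approx -3.3843 \cdot 10^{5} + 9.1935 \cdot 10^{5} i$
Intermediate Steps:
$S = -36$ ($S = 9 \left(-4\right) = -36$)
$o{\left(k \right)} = \left(6 + \sqrt{2} \sqrt{k}\right)^{2}$ ($o{\left(k \right)} = \left(6 + \sqrt{2 k}\right)^{2} = \left(6 + \sqrt{2} \sqrt{k}\right)^{2}$)
$z = - \left(6 + i \sqrt{74}\right)^{2}$ ($z = - \left(6 + \sqrt{2} \sqrt{-36 - 1}\right)^{2} = - \left(6 + \sqrt{2} \sqrt{-37}\right)^{2} = - \left(6 + \sqrt{2} i \sqrt{37}\right)^{2} = - \left(6 + i \sqrt{74}\right)^{2} \approx 38.0 - 103.23 i$)
$- 8906 z = - 8906 \left(38 - 12 i \sqrt{74}\right) = -338428 + 106872 i \sqrt{74}$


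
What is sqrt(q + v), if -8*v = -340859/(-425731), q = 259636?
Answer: 3*sqrt(83659018539861742)/1702924 ≈ 509.54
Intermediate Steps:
v = -340859/3405848 (v = -(-340859)/(8*(-425731)) = -(-340859)*(-1)/(8*425731) = -1/8*340859/425731 = -340859/3405848 ≈ -0.10008)
sqrt(q + v) = sqrt(259636 - 340859/3405848) = sqrt(884280410469/3405848) = 3*sqrt(83659018539861742)/1702924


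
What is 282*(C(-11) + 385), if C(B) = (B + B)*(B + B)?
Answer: 245058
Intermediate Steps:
C(B) = 4*B² (C(B) = (2*B)*(2*B) = 4*B²)
282*(C(-11) + 385) = 282*(4*(-11)² + 385) = 282*(4*121 + 385) = 282*(484 + 385) = 282*869 = 245058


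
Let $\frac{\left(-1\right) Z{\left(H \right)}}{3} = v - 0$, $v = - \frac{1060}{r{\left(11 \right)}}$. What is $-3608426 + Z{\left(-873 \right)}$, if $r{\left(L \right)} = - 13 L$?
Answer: $- \frac{516008098}{143} \approx -3.6084 \cdot 10^{6}$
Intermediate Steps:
$v = \frac{1060}{143}$ ($v = - \frac{1060}{\left(-13\right) 11} = - \frac{1060}{-143} = \left(-1060\right) \left(- \frac{1}{143}\right) = \frac{1060}{143} \approx 7.4126$)
$Z{\left(H \right)} = - \frac{3180}{143}$ ($Z{\left(H \right)} = - 3 \left(\frac{1060}{143} - 0\right) = - 3 \left(\frac{1060}{143} + 0\right) = \left(-3\right) \frac{1060}{143} = - \frac{3180}{143}$)
$-3608426 + Z{\left(-873 \right)} = -3608426 - \frac{3180}{143} = - \frac{516008098}{143}$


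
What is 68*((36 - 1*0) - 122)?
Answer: -5848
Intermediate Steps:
68*((36 - 1*0) - 122) = 68*((36 + 0) - 122) = 68*(36 - 122) = 68*(-86) = -5848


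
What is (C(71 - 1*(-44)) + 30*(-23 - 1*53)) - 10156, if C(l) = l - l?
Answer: -12436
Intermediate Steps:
C(l) = 0
(C(71 - 1*(-44)) + 30*(-23 - 1*53)) - 10156 = (0 + 30*(-23 - 1*53)) - 10156 = (0 + 30*(-23 - 53)) - 10156 = (0 + 30*(-76)) - 10156 = (0 - 2280) - 10156 = -2280 - 10156 = -12436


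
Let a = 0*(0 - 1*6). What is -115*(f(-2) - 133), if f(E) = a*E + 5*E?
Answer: 16445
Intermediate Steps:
a = 0 (a = 0*(0 - 6) = 0*(-6) = 0)
f(E) = 5*E (f(E) = 0*E + 5*E = 0 + 5*E = 5*E)
-115*(f(-2) - 133) = -115*(5*(-2) - 133) = -115*(-10 - 133) = -115*(-143) = 16445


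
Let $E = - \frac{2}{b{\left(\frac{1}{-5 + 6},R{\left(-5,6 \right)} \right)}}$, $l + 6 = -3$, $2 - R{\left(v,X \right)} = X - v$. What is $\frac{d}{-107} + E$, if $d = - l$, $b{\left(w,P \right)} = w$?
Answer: $- \frac{223}{107} \approx -2.0841$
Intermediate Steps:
$R{\left(v,X \right)} = 2 + v - X$ ($R{\left(v,X \right)} = 2 - \left(X - v\right) = 2 + v - X$)
$l = -9$ ($l = -6 - 3 = -9$)
$d = 9$ ($d = \left(-1\right) \left(-9\right) = 9$)
$E = -2$ ($E = - \frac{2}{\frac{1}{-5 + 6}} = - \frac{2}{1^{-1}} = - \frac{2}{1} = \left(-2\right) 1 = -2$)
$\frac{d}{-107} + E = \frac{9}{-107} - 2 = 9 \left(- \frac{1}{107}\right) - 2 = - \frac{9}{107} - 2 = - \frac{223}{107}$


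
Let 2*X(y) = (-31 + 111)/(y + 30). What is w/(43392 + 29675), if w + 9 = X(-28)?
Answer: 11/73067 ≈ 0.00015055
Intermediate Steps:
X(y) = 40/(30 + y) (X(y) = ((-31 + 111)/(y + 30))/2 = (80/(30 + y))/2 = 40/(30 + y))
w = 11 (w = -9 + 40/(30 - 28) = -9 + 40/2 = -9 + 40*(½) = -9 + 20 = 11)
w/(43392 + 29675) = 11/(43392 + 29675) = 11/73067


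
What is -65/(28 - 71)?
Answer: 65/43 ≈ 1.5116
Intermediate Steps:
-65/(28 - 71) = -65/(-43) = -1/43*(-65) = 65/43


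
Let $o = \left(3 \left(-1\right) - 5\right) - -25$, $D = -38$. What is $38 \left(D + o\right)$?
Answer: $-798$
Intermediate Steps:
$o = 17$ ($o = \left(-3 - 5\right) + 25 = -8 + 25 = 17$)
$38 \left(D + o\right) = 38 \left(-38 + 17\right) = 38 \left(-21\right) = -798$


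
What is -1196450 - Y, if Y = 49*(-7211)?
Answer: -843111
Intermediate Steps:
Y = -353339
-1196450 - Y = -1196450 - 1*(-353339) = -1196450 + 353339 = -843111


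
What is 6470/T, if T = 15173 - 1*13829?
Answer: 3235/672 ≈ 4.8140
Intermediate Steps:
T = 1344 (T = 15173 - 13829 = 1344)
6470/T = 6470/1344 = 6470*(1/1344) = 3235/672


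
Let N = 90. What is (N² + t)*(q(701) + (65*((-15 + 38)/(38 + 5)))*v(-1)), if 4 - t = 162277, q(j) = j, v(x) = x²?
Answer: -4877725374/43 ≈ -1.1344e+8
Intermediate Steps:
t = -162273 (t = 4 - 1*162277 = 4 - 162277 = -162273)
(N² + t)*(q(701) + (65*((-15 + 38)/(38 + 5)))*v(-1)) = (90² - 162273)*(701 + (65*((-15 + 38)/(38 + 5)))*(-1)²) = (8100 - 162273)*(701 + (65*(23/43))*1) = -154173*(701 + (65*(23*(1/43)))*1) = -154173*(701 + (65*(23/43))*1) = -154173*(701 + (1495/43)*1) = -154173*(701 + 1495/43) = -154173*31638/43 = -4877725374/43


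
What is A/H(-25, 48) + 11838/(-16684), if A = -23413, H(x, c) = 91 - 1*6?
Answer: -195814361/709070 ≈ -276.16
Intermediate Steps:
H(x, c) = 85 (H(x, c) = 91 - 6 = 85)
A/H(-25, 48) + 11838/(-16684) = -23413/85 + 11838/(-16684) = -23413*1/85 + 11838*(-1/16684) = -23413/85 - 5919/8342 = -195814361/709070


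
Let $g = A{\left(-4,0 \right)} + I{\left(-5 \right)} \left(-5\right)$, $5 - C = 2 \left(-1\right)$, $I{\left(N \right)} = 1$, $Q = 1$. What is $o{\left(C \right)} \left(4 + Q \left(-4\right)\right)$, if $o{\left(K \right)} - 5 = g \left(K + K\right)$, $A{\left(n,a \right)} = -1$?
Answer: $0$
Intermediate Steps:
$C = 7$ ($C = 5 - 2 \left(-1\right) = 5 - -2 = 5 + 2 = 7$)
$g = -6$ ($g = -1 + 1 \left(-5\right) = -1 - 5 = -6$)
$o{\left(K \right)} = 5 - 12 K$ ($o{\left(K \right)} = 5 - 6 \left(K + K\right) = 5 - 6 \cdot 2 K = 5 - 12 K$)
$o{\left(C \right)} \left(4 + Q \left(-4\right)\right) = \left(5 - 84\right) \left(4 + 1 \left(-4\right)\right) = \left(5 - 84\right) \left(4 - 4\right) = \left(-79\right) 0 = 0$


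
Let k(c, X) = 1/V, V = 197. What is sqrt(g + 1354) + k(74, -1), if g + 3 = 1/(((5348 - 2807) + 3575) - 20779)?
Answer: 1/197 + 4*sqrt(18154362941)/14663 ≈ 36.761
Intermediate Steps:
k(c, X) = 1/197
g = -43990/14663 (g = -3 + 1/(((5348 - 2807) + 3575) - 20779) = -3 + 1/((2541 + 3575) - 20779) = -3 + 1/(6116 - 20779) = -3 + 1/(-14663) = -3 - 1/14663 = -43990/14663 ≈ -3.0001)
sqrt(g + 1354) + k(74, -1) = sqrt(-43990/14663 + 1354) + 1/197 = sqrt(19809712/14663) + 1/197 = 4*sqrt(18154362941)/14663 + 1/197 = 1/197 + 4*sqrt(18154362941)/14663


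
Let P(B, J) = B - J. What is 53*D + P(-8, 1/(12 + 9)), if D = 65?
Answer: 72176/21 ≈ 3437.0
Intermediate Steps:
53*D + P(-8, 1/(12 + 9)) = 53*65 + (-8 - 1/(12 + 9)) = 3445 + (-8 - 1/21) = 3445 - 169/21 = 72176/21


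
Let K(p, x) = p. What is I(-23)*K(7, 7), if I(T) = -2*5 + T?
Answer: -231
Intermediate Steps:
I(T) = -10 + T
I(-23)*K(7, 7) = (-10 - 23)*7 = -33*7 = -231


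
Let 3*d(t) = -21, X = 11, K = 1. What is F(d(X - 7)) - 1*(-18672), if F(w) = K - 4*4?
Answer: 18657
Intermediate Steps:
d(t) = -7 (d(t) = (⅓)*(-21) = -7)
F(w) = -15 (F(w) = 1 - 4*4 = 1 - 16 = -15)
F(d(X - 7)) - 1*(-18672) = -15 - 1*(-18672) = -15 + 18672 = 18657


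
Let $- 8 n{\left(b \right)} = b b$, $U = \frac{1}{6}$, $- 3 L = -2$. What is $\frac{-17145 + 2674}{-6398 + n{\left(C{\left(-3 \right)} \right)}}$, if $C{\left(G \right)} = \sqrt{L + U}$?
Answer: $\frac{694608}{307109} \approx 2.2618$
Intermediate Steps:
$L = \frac{2}{3}$ ($L = \left(- \frac{1}{3}\right) \left(-2\right) = \frac{2}{3} \approx 0.66667$)
$U = \frac{1}{6} \approx 0.16667$
$C{\left(G \right)} = \frac{\sqrt{30}}{6}$ ($C{\left(G \right)} = \sqrt{\frac{2}{3} + \frac{1}{6}} = \sqrt{\frac{5}{6}} = \frac{\sqrt{30}}{6}$)
$n{\left(b \right)} = - \frac{b^{2}}{8}$ ($n{\left(b \right)} = - \frac{b b}{8} = - \frac{b^{2}}{8}$)
$\frac{-17145 + 2674}{-6398 + n{\left(C{\left(-3 \right)} \right)}} = \frac{-17145 + 2674}{-6398 - \frac{\left(\frac{\sqrt{30}}{6}\right)^{2}}{8}} = - \frac{14471}{-6398 - \frac{5}{48}} = - \frac{14471}{- \frac{307109}{48}} = \left(-14471\right) \left(- \frac{48}{307109}\right) = \frac{694608}{307109}$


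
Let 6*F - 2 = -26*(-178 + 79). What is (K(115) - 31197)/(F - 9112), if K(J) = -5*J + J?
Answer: 94971/26048 ≈ 3.6460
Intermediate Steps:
F = 1288/3 (F = ⅓ + (-26*(-178 + 79))/6 = ⅓ + (-26*(-99))/6 = ⅓ + (⅙)*2574 = ⅓ + 429 = 1288/3 ≈ 429.33)
K(J) = -4*J
(K(115) - 31197)/(F - 9112) = (-4*115 - 31197)/(1288/3 - 9112) = (-460 - 31197)/(-26048/3) = -31657*(-3/26048) = 94971/26048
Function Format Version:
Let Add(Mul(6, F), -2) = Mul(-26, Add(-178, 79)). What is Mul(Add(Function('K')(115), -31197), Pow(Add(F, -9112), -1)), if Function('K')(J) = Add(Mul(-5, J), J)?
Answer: Rational(94971, 26048) ≈ 3.6460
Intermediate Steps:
F = Rational(1288, 3) (F = Add(Rational(1, 3), Mul(Rational(1, 6), Mul(-26, Add(-178, 79)))) = Add(Rational(1, 3), Mul(Rational(1, 6), Mul(-26, -99))) = Add(Rational(1, 3), Mul(Rational(1, 6), 2574)) = Add(Rational(1, 3), 429) = Rational(1288, 3) ≈ 429.33)
Function('K')(J) = Mul(-4, J)
Mul(Add(Function('K')(115), -31197), Pow(Add(F, -9112), -1)) = Mul(Add(Mul(-4, 115), -31197), Pow(Add(Rational(1288, 3), -9112), -1)) = Mul(Add(-460, -31197), Pow(Rational(-26048, 3), -1)) = Mul(-31657, Rational(-3, 26048)) = Rational(94971, 26048)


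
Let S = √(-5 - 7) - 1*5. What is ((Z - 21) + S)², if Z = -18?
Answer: 1924 - 176*I*√3 ≈ 1924.0 - 304.84*I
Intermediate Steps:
S = -5 + 2*I*√3 (S = √(-12) - 5 = 2*I*√3 - 5 = -5 + 2*I*√3 ≈ -5.0 + 3.4641*I)
((Z - 21) + S)² = ((-18 - 21) + (-5 + 2*I*√3))² = (-39 + (-5 + 2*I*√3))² = (-44 + 2*I*√3)²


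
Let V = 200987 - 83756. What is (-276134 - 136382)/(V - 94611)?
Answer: -7933/435 ≈ -18.237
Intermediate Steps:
V = 117231
(-276134 - 136382)/(V - 94611) = (-276134 - 136382)/(117231 - 94611) = -412516/22620 = -412516*1/22620 = -7933/435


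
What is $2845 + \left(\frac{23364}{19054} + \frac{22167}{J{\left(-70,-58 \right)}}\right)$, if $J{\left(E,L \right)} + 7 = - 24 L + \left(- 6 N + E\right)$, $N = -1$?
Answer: $\frac{36031417046}{12585167} \approx 2863.0$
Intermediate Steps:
$J{\left(E,L \right)} = -1 + E - 24 L$ ($J{\left(E,L \right)} = -7 - \left(-6 - E + 24 L\right) = -7 + \left(6 + E - 24 L\right) = -1 + E - 24 L$)
$2845 + \left(\frac{23364}{19054} + \frac{22167}{J{\left(-70,-58 \right)}}\right) = 2845 + \left(\frac{23364}{19054} + \frac{22167}{-1 - 70 - -1392}\right) = 2845 + \left(23364 \cdot \frac{1}{19054} + \frac{22167}{-1 - 70 + 1392}\right) = 2845 + \left(\frac{11682}{9527} + \frac{22167}{1321}\right) = 2845 + \frac{226616931}{12585167} = \frac{36031417046}{12585167}$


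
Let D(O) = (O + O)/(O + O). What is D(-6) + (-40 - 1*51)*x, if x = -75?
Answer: 6826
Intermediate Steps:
D(O) = 1 (D(O) = (2*O)/((2*O)) = (2*O)*(1/(2*O)) = 1)
D(-6) + (-40 - 1*51)*x = 1 + (-40 - 1*51)*(-75) = 1 + (-40 - 51)*(-75) = 1 - 91*(-75) = 1 + 6825 = 6826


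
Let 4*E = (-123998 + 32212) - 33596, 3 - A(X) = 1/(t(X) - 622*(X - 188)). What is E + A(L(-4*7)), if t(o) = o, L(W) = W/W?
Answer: -7291205777/232630 ≈ -31343.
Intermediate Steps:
L(W) = 1
A(X) = 3 - 1/(116936 - 621*X) (A(X) = 3 - 1/(X - 622*(X - 188)) = 3 - 1/(X - 622*(-188 + X)) = 3 - 1/(X + (116936 - 622*X)) = 3 - 1/(116936 - 621*X))
E = -62691/2 (E = ((-123998 + 32212) - 33596)/4 = (-91786 - 33596)/4 = (¼)*(-125382) = -62691/2 ≈ -31346.)
E + A(L(-4*7)) = -62691/2 + (350807 - 1863*1)/(116936 - 621*1) = -62691/2 + (350807 - 1863)/(116936 - 621) = -62691/2 + 348944/116315 = -7291205777/232630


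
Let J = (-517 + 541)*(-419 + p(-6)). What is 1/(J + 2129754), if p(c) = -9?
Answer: 1/2119482 ≈ 4.7181e-7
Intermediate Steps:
J = -10272 (J = (-517 + 541)*(-419 - 9) = 24*(-428) = -10272)
1/(J + 2129754) = 1/(-10272 + 2129754) = 1/2119482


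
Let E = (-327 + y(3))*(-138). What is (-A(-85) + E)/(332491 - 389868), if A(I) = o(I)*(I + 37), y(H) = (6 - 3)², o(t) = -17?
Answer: -43068/57377 ≈ -0.75061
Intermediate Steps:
y(H) = 9 (y(H) = 3² = 9)
E = 43884 (E = (-327 + 9)*(-138) = -318*(-138) = 43884)
A(I) = -629 - 17*I (A(I) = -17*(I + 37) = -17*(37 + I) = -629 - 17*I)
(-A(-85) + E)/(332491 - 389868) = (-(-629 - 17*(-85)) + 43884)/(332491 - 389868) = (-(-629 + 1445) + 43884)/(-57377) = (-1*816 + 43884)*(-1/57377) = (-816 + 43884)*(-1/57377) = 43068*(-1/57377) = -43068/57377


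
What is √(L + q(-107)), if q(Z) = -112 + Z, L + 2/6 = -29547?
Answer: I*√267897/3 ≈ 172.53*I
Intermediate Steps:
L = -88642/3 (L = -⅓ - 29547 = -88642/3 ≈ -29547.)
√(L + q(-107)) = √(-88642/3 + (-112 - 107)) = √(-88642/3 - 219) = √(-89299/3) = I*√267897/3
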